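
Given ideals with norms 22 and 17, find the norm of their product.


N(IJ) = N(I) * N(J)
= 22 * 17
= 374

374


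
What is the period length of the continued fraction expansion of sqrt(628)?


Run the CF algorithm for sqrt(628).
a_0 = floor(sqrt(628)) = 25; set m_0=0, q_0=1.
Recurrence: m' = q*a - m,  q' = (d - m'^2)/q,  a' = floor((a_0 + m')/q').
  step 1: m=25, q=3, a=16
  step 2: m=23, q=33, a=1
  step 3: m=10, q=16, a=2
  step 4: m=22, q=9, a=5
  step 5: m=23, q=11, a=4
  step 6: m=21, q=17, a=2
  step 7: m=13, q=27, a=1
  step 8: m=14, q=16, a=2
  step 9: m=18, q=19, a=2
  step 10: m=20, q=12, a=3
  step 11: m=16, q=31, a=1
  step 12: m=15, q=13, a=3
  step 13: m=24, q=4, a=12
  step 14: m=24, q=13, a=3
  step 15: m=15, q=31, a=1
  step 16: m=16, q=12, a=3
  step 17: m=20, q=19, a=2
  step 18: m=18, q=16, a=2
  step 19: m=14, q=27, a=1
  step 20: m=13, q=17, a=2
  step 21: m=21, q=11, a=4
  step 22: m=23, q=9, a=5
  step 23: m=22, q=16, a=2
  step 24: m=10, q=33, a=1
  step 25: m=23, q=3, a=16
  step 26: m=25, q=1, a=50
a_26 = 2*a_0 = 50, so the period closes here.
sqrt(628) = [25; 16, 1, 2, 5, 4, 2, 1, 2, 2, 3, 1, 3, 12, 3, 1, 3, 2, 2, 1, 2, 4, 5, 2, 1, 16, 50]
Period length = 26

26


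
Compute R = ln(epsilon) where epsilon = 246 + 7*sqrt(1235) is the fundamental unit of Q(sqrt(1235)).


epsilon = 246 + 7*sqrt(1235)
= 491.9980
R = ln(491.9980)
= 6.1985

6.1985


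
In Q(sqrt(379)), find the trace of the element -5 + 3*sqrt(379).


Tr(a + b*sqrt(d)) = (a + b*sqrt(d)) + (a - b*sqrt(d)) = 2a
= 2 * (-5)
= -10

-10


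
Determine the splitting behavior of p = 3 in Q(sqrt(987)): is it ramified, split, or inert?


K = Q(sqrt(987)). Since d mod 4 = 3, disc(K) = 3948.
Check p | disc: 3948 mod 3 = 0.
p divides disc, so p ramifies: (p) = P^2 with e=2, f=1, g=1.
Therefore p is ramified.

ramified


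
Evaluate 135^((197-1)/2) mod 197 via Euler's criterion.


p = 197 is prime and the exponent is (p-1)/2 = 98, so by Euler's criterion 135^98 = (135/197) = +1 or -1 mod 197.
Compute by square-and-multiply:
  98 = 64 + 32 + 2 (binary 1100010)
  Repeated squaring mod 197: 135^1 = 135, 135^2 = 101, 135^4 = 154, 135^8 = 76, 135^16 = 63, 135^32 = 29, 135^64 = 53
  135^98 = 135^64 * 135^32 * 135^2 = 53 * 29 * 101 mod 197
    53 * 29 = 1537 = 158 mod 197
    158 * 101 = 15958 = 1 mod 197
  135^98 = 1 mod 197
Result 1: 135 is a quadratic residue mod 197.
135^98 mod 197 = 1

1


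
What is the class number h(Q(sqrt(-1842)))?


K = Q(sqrt(-1842)). d mod 4 = 2, so D = disc(K) = 4d = -7368
h(K) equals the number of primitive reduced positive-definite forms (a, b, c) = a*x^2 + b*x*y + c*y^2 with b^2 - 4ac = D,
where reduced means |b| <= a <= c, with b >= 0 whenever |b| = a or a = c, and primitive means gcd(a, b, c) = 1.
Reduced forces 3a^2 <= |D| = 7368, so 1 <= a <= 49; b must have the parity of D, and c = (b^2 - D)/(4a) must be an integer >= a.
Enumerate a = 1..49, b in [-a, a]:
  a=1: (1, 0, 1842)  [1]
  a=2: (2, 0, 921)  [1]
  a=3: (3, 0, 614)  [1]
  a=4..5: none
  a=6: (6, 0, 307)  [1]
  a=7..12: none
  a=13: (13, -4, 142), (13, 4, 142)  [2]
  a=14..18: none
  a=19: (19, -2, 97), (19, 2, 97)  [2]
  a=20..25: none
  a=26: (26, -4, 71), (26, 4, 71)  [2]
  a=27..30: none
  a=31: (31, -14, 61), (31, 14, 61)  [2]
  a=32..37: none
  a=38: (38, -36, 57), (38, 36, 57)  [2]
  a=39: (39, -30, 53), (39, 30, 53)  [2]
  a=40..49: none
Total reduced forms: 1 + 1 + 1 + 1 + 2 + 2 + 2 + 2 + 2 + 2 = 16
h = 16

16


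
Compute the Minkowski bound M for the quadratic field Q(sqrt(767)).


d = 767, d mod 4 = 3, so disc(K) = 4d = 3068; |disc(K)| = 3068
Real quadratic field, so n = 2, s = r2 = 0, r1 = 2
M = (n!/n^n) * (4/pi)^s * sqrt(|disc(K)|) = (2!/2^2) * (4/pi)^0 * sqrt(3068)
= 0.5 * 1.000000 * 55.389530
= 27.6948

27.6948


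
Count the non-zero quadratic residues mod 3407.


For prime p, the number of non-zero quadratic residues is (p-1)/2.
= (3407-1)/2
= 1703

1703


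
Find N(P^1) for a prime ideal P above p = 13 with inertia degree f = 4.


N(P^a) = p^(a*f)
= 13^(1*4)
= 13^4
= 28561

28561


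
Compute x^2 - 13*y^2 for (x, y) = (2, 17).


x^2 - d*y^2
= 2^2 - 13*17^2
= 4 - 3757
= -3753

-3753


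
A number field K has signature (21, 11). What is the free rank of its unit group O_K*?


By Dirichlet's unit theorem:
rank = r1 + r2 - 1
= 21 + 11 - 1
= 31

31


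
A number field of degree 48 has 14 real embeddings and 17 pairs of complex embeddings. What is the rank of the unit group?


By Dirichlet's unit theorem:
rank = r1 + r2 - 1
= 14 + 17 - 1
= 30

30


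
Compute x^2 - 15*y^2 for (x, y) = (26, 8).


x^2 - d*y^2
= 26^2 - 15*8^2
= 676 - 960
= -284

-284


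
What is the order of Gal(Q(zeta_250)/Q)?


|Gal(Q(zeta_250)/Q)| = phi(250)
= 100

100


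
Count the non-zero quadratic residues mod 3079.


For prime p, the number of non-zero quadratic residues is (p-1)/2.
= (3079-1)/2
= 1539

1539


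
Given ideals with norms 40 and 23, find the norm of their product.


N(IJ) = N(I) * N(J)
= 40 * 23
= 920

920


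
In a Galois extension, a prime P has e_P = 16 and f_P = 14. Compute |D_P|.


|D_P| = e * f
= 16 * 14
= 224

224


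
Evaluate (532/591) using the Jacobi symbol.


Compute (532/591) via quadratic reciprocity:
  pull out 2: (2/591) = +1  (since 591 mod 8 = 7)
  pull out 2: (2/591) = +1  (since 591 mod 8 = 7)
  reciprocity: (133/591) -> +(591/133)
  reduce: (59/133)
  reciprocity: (59/133) -> +(133/59)
  reduce: (15/59)
  reciprocity: (15/59) -> -(59/15)
  reduce: (14/15)
  pull out 2: (2/15) = +1  (since 15 mod 8 = 7)
  reciprocity: (7/15) -> -(15/7)
  reduce: (1/7)
  (1/7) = 1
Product of signs = 1

1


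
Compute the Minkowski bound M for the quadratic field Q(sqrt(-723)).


d = -723, d mod 4 = 1, so disc(K) = d = -723; |disc(K)| = 723
Imaginary quadratic field, so n = 2, s = r2 = 1, r1 = 0
M = (n!/n^n) * (4/pi)^s * sqrt(|disc(K)|) = (2!/2^2) * (4/pi)^1 * sqrt(723)
= 0.5 * 1.273240 * 26.888659
= 17.1179

17.1179


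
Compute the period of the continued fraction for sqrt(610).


Run the CF algorithm for sqrt(610).
a_0 = floor(sqrt(610)) = 24; set m_0=0, q_0=1.
Recurrence: m' = q*a - m,  q' = (d - m'^2)/q,  a' = floor((a_0 + m')/q').
  step 1: m=24, q=34, a=1
  step 2: m=10, q=15, a=2
  step 3: m=20, q=14, a=3
  step 4: m=22, q=9, a=5
  step 5: m=23, q=9, a=5
  step 6: m=22, q=14, a=3
  step 7: m=20, q=15, a=2
  step 8: m=10, q=34, a=1
  step 9: m=24, q=1, a=48
a_9 = 2*a_0 = 48, so the period closes here.
sqrt(610) = [24; 1, 2, 3, 5, 5, 3, 2, 1, 48]
Period length = 9

9


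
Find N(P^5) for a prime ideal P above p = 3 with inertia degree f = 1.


N(P^a) = p^(a*f)
= 3^(5*1)
= 3^5
= 243

243


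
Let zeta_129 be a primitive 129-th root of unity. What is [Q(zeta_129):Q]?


The degree equals Euler's totient phi(129).
129 = 3 * 43
phi(129) = 84

84


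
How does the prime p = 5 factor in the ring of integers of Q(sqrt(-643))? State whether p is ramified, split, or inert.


K = Q(sqrt(-643)). Since d mod 4 = 1, disc(K) = -643.
Check p | disc: -643 mod 5 = 2.
p does not divide disc. Compute Legendre symbol (d/p):
2^((5-1)/2) mod 5 = -1
(d/p) = -1, so p is inert: (p) stays prime with e=1, f=2, g=1.
Therefore p is inert.

inert


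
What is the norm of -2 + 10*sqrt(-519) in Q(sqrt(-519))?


N(a + b*sqrt(d)) = a^2 - d*b^2
= (-2)^2 - (-519)*(10)^2
= 4 + 51900
= 51904

51904


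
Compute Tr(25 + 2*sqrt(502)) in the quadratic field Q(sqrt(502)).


Tr(a + b*sqrt(d)) = (a + b*sqrt(d)) + (a - b*sqrt(d)) = 2a
= 2 * (25)
= 50

50


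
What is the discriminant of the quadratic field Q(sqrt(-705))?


For K = Q(sqrt(d)) with d squarefree: disc(K) = d if d = 1 mod 4, and disc(K) = 4d if d = 2 or 3 mod 4.
Here d = -705, and d mod 4 = 3.
d = 3 mod 4, not 1 (O_K = Z[sqrt(d)]), so disc(K) = 4d = 4 * (-705) = -2820

-2820


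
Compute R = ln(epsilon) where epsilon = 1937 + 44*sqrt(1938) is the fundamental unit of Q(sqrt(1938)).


epsilon = 1937 + 44*sqrt(1938)
= 3873.9997
R = ln(3873.9997)
= 8.2620

8.2620


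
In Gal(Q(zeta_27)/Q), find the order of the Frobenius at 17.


The Frobenius at p in Gal(Q(zeta_n)/Q) = (Z/nZ)* is the class of p, so its order is ord_27(17), the smallest k >= 1 with 17^k = 1 mod 27.
n = 27 = 3^3, phi(27) = 18; the order divides phi(n).
Divisors of 18: 1, 2, 3, 6, 9, 18
Repeated squaring mod 27: 17^1 = 17, 17^2 = 19, 17^4 = 10, 17^8 = 19, 17^16 = 10
Test divisors in increasing order:
  k=1: 17^1 = 17 mod 27
  k=2: 17^2 = 19 mod 27
  k=3: 17^3 = 19 * 17 = 26 mod 27
  k=6: 17^6 = 10 * 19 = 1 mod 27  <- first divisor giving 1
Order = 6

6


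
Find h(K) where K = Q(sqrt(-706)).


K = Q(sqrt(-706)). d mod 4 = 2, so D = disc(K) = 4d = -2824
h(K) equals the number of primitive reduced positive-definite forms (a, b, c) = a*x^2 + b*x*y + c*y^2 with b^2 - 4ac = D,
where reduced means |b| <= a <= c, with b >= 0 whenever |b| = a or a = c, and primitive means gcd(a, b, c) = 1.
Reduced forces 3a^2 <= |D| = 2824, so 1 <= a <= 30; b must have the parity of D, and c = (b^2 - D)/(4a) must be an integer >= a.
Enumerate a = 1..30, b in [-a, a]:
  a=1: (1, 0, 706)  [1]
  a=2: (2, 0, 353)  [1]
  a=3..4: none
  a=5: (5, -4, 142), (5, 4, 142)  [2]
  a=6: none
  a=7: (7, -2, 101), (7, 2, 101)  [2]
  a=8..9: none
  a=10: (10, -4, 71), (10, 4, 71)  [2]
  a=11: (11, -6, 65), (11, 6, 65)  [2]
  a=12: none
  a=13: (13, -6, 55), (13, 6, 55)  [2]
  a=14: (14, -12, 53), (14, 12, 53)  [2]
  a=15..16: none
  a=17: (17, -10, 43), (17, 10, 43)  [2]
  a=18: none
  a=19: (19, -8, 38), (19, 8, 38)  [2]
  a=20..21: none
  a=22: (22, -16, 35), (22, 16, 35)  [2]
  a=23..24: none
  a=25: (25, -24, 34), (25, 24, 34)  [2]
  a=26: (26, -20, 31), (26, 20, 31)  [2]
  a=27..30: none
Total reduced forms: 1 + 1 + 2 + 2 + 2 + 2 + 2 + 2 + 2 + 2 + 2 + 2 + 2 = 24
h = 24

24


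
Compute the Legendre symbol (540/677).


p = 677 is prime, so compute (540/677) with the reciprocity algorithm (Jacobi-symbol steps: pull out 2s via (2/n), flip via reciprocity, reduce):
  pull out 2: (2/677) = -1  (since 677 mod 8 = 5)
  pull out 2: (2/677) = -1  (since 677 mod 8 = 5)
  reciprocity: (135/677) -> +(677/135)
  reduce: (2/135)
  pull out 2: (2/135) = +1  (since 135 mod 8 = 7)
  (1/135) = 1
Product of signs = 1
(540/677) = 1

1


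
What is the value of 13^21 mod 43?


p = 43 is prime and the exponent is (p-1)/2 = 21, so by Euler's criterion 13^21 = (13/43) = +1 or -1 mod 43.
Compute by square-and-multiply:
  21 = 16 + 4 + 1 (binary 10101)
  Repeated squaring mod 43: 13^1 = 13, 13^2 = 40, 13^4 = 9, 13^8 = 38, 13^16 = 25
  13^21 = 13^16 * 13^4 * 13^1 = 25 * 9 * 13 mod 43
    25 * 9 = 225 = 10 mod 43
    10 * 13 = 130 = 1 mod 43
  13^21 = 1 mod 43
Result 1: 13 is a quadratic residue mod 43.
13^21 mod 43 = 1

1


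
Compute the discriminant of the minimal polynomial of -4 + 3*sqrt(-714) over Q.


The element -4 + 3*sqrt(-714) has minimal polynomial:
x^2 + 8*x + 6442
Discriminant = (8)^2 - 4*(6442)
= 64 - 25768
= -25704

-25704


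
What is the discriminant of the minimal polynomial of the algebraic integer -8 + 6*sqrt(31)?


The element -8 + 6*sqrt(31) has minimal polynomial:
x^2 + 16*x - 1052
Discriminant = (16)^2 - 4*(-1052)
= 256 + 4208
= 4464

4464


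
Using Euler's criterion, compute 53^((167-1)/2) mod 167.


p = 167 is prime and the exponent is (p-1)/2 = 83, so by Euler's criterion 53^83 = (53/167) = +1 or -1 mod 167.
Compute by square-and-multiply:
  83 = 64 + 16 + 2 + 1 (binary 1010011)
  Repeated squaring mod 167: 53^1 = 53, 53^2 = 137, 53^4 = 65, 53^8 = 50, 53^16 = 162, 53^32 = 25, 53^64 = 124
  53^83 = 53^64 * 53^16 * 53^2 * 53^1 = 124 * 162 * 137 * 53 mod 167
    124 * 162 = 20088 = 48 mod 167
    48 * 137 = 6576 = 63 mod 167
    63 * 53 = 3339 = 166 mod 167
  53^83 = 166 mod 167
Result 166 = p - 1 = -1 mod 167: 53 is a quadratic non-residue mod 167. As a residue in [0, p-1] the value is 166.
53^83 mod 167 = 166

166


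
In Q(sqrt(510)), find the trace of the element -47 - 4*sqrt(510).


Tr(a + b*sqrt(d)) = (a + b*sqrt(d)) + (a - b*sqrt(d)) = 2a
= 2 * (-47)
= -94

-94


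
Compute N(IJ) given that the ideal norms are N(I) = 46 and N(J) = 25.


N(IJ) = N(I) * N(J)
= 46 * 25
= 1150

1150


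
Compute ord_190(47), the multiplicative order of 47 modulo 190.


We want ord_190(47), the smallest k >= 1 with 47^k = 1 mod 190.
n = 190 = 2 * 5 * 19, phi(190) = 72; the order divides phi(n).
Divisors of 72: 1, 2, 3, 4, 6, 8, 9, 12, 18, 24, 36, 72
Repeated squaring mod 190: 47^1 = 47, 47^2 = 119, 47^4 = 101, 47^8 = 131, 47^16 = 61, 47^32 = 111, 47^64 = 161
Test divisors in increasing order:
  k=1: 47^1 = 47 mod 190
  k=2: 47^2 = 119 mod 190
  k=3: 47^3 = 119 * 47 = 83 mod 190
  k=4: 47^4 = 101 mod 190
  k=6: 47^6 = 101 * 119 = 49 mod 190
  k=8: 47^8 = 131 mod 190
  k=9: 47^9 = 131 * 47 = 77 mod 190
  k=12: 47^12 = 131 * 101 = 121 mod 190
  k=18: 47^18 = 61 * 119 = 39 mod 190
  k=24: 47^24 = 61 * 131 = 11 mod 190
  k=36: 47^36 = 111 * 101 = 1 mod 190  <- first divisor giving 1
Order = 36

36


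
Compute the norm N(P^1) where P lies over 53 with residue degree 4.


N(P^a) = p^(a*f)
= 53^(1*4)
= 53^4
= 7890481

7890481


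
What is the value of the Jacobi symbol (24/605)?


Compute (24/605) via quadratic reciprocity:
  pull out 2: (2/605) = -1  (since 605 mod 8 = 5)
  pull out 2: (2/605) = -1  (since 605 mod 8 = 5)
  pull out 2: (2/605) = -1  (since 605 mod 8 = 5)
  reciprocity: (3/605) -> +(605/3)
  reduce: (2/3)
  pull out 2: (2/3) = -1  (since 3 mod 8 = 3)
  (1/3) = 1
Product of signs = 1

1


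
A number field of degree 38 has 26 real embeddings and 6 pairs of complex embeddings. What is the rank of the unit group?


By Dirichlet's unit theorem:
rank = r1 + r2 - 1
= 26 + 6 - 1
= 31

31


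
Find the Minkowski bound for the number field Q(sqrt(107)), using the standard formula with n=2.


d = 107, d mod 4 = 3, so disc(K) = 4d = 428; |disc(K)| = 428
Real quadratic field, so n = 2, s = r2 = 0, r1 = 2
M = (n!/n^n) * (4/pi)^s * sqrt(|disc(K)|) = (2!/2^2) * (4/pi)^0 * sqrt(428)
= 0.5 * 1.000000 * 20.688161
= 10.3441

10.3441


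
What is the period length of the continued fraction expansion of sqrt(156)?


Run the CF algorithm for sqrt(156).
a_0 = floor(sqrt(156)) = 12; set m_0=0, q_0=1.
Recurrence: m' = q*a - m,  q' = (d - m'^2)/q,  a' = floor((a_0 + m')/q').
  step 1: m=12, q=12, a=2
  step 2: m=12, q=1, a=24
a_2 = 2*a_0 = 24, so the period closes here.
sqrt(156) = [12; 2, 24]
Period length = 2

2


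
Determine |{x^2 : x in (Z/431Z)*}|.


For prime p, the number of non-zero quadratic residues is (p-1)/2.
= (431-1)/2
= 215

215


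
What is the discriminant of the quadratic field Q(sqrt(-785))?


For K = Q(sqrt(d)) with d squarefree: disc(K) = d if d = 1 mod 4, and disc(K) = 4d if d = 2 or 3 mod 4.
Here d = -785, and d mod 4 = 3.
d = 3 mod 4, not 1 (O_K = Z[sqrt(d)]), so disc(K) = 4d = 4 * (-785) = -3140

-3140


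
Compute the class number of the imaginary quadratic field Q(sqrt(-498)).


K = Q(sqrt(-498)). d mod 4 = 2, so D = disc(K) = 4d = -1992
h(K) equals the number of primitive reduced positive-definite forms (a, b, c) = a*x^2 + b*x*y + c*y^2 with b^2 - 4ac = D,
where reduced means |b| <= a <= c, with b >= 0 whenever |b| = a or a = c, and primitive means gcd(a, b, c) = 1.
Reduced forces 3a^2 <= |D| = 1992, so 1 <= a <= 25; b must have the parity of D, and c = (b^2 - D)/(4a) must be an integer >= a.
Enumerate a = 1..25, b in [-a, a]:
  a=1: (1, 0, 498)  [1]
  a=2: (2, 0, 249)  [1]
  a=3: (3, 0, 166)  [1]
  a=4..5: none
  a=6: (6, 0, 83)  [1]
  a=7..12: none
  a=13: (13, -6, 39), (13, 6, 39)  [2]
  a=14..22: none
  a=23: (23, -20, 26), (23, 20, 26)  [2]
  a=24..25: none
Total reduced forms: 1 + 1 + 1 + 1 + 2 + 2 = 8
h = 8

8


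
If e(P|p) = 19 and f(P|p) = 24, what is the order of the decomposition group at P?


|D_P| = e * f
= 19 * 24
= 456

456


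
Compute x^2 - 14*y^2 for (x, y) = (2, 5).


x^2 - d*y^2
= 2^2 - 14*5^2
= 4 - 350
= -346

-346


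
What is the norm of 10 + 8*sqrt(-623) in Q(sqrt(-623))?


N(a + b*sqrt(d)) = a^2 - d*b^2
= (10)^2 - (-623)*(8)^2
= 100 + 39872
= 39972

39972


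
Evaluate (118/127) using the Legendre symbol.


p = 127 is prime, so compute (118/127) with the reciprocity algorithm (Jacobi-symbol steps: pull out 2s via (2/n), flip via reciprocity, reduce):
  pull out 2: (2/127) = +1  (since 127 mod 8 = 7)
  reciprocity: (59/127) -> -(127/59)
  reduce: (9/59)
  reciprocity: (9/59) -> +(59/9)
  reduce: (5/9)
  reciprocity: (5/9) -> +(9/5)
  reduce: (4/5)
  pull out 2: (2/5) = -1  (since 5 mod 8 = 5)
  pull out 2: (2/5) = -1  (since 5 mod 8 = 5)
  (1/5) = 1
Product of signs = -1
(118/127) = -1

-1


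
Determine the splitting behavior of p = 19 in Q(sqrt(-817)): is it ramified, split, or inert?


K = Q(sqrt(-817)). Since d mod 4 = 3, disc(K) = -3268.
Check p | disc: -3268 mod 19 = 0.
p divides disc, so p ramifies: (p) = P^2 with e=2, f=1, g=1.
Therefore p is ramified.

ramified


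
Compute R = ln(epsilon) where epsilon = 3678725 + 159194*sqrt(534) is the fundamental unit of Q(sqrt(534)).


epsilon = 3678725 + 159194*sqrt(534)
= 7.3574e+06
R = ln(7.3574e+06)
= 15.8112

15.8112


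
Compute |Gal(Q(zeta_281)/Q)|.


|Gal(Q(zeta_281)/Q)| = phi(281)
= 280

280


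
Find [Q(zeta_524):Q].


The degree equals Euler's totient phi(524).
524 = 2^2 * 131
phi(524) = 260

260


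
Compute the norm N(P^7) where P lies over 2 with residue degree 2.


N(P^a) = p^(a*f)
= 2^(7*2)
= 2^14
= 16384

16384


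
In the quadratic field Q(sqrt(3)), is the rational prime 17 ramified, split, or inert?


K = Q(sqrt(3)). Since d mod 4 = 3, disc(K) = 12.
Check p | disc: 12 mod 17 = 12.
p does not divide disc. Compute Legendre symbol (d/p):
3^((17-1)/2) mod 17 = -1
(d/p) = -1, so p is inert: (p) stays prime with e=1, f=2, g=1.
Therefore p is inert.

inert


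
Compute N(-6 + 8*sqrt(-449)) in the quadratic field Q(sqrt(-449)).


N(a + b*sqrt(d)) = a^2 - d*b^2
= (-6)^2 - (-449)*(8)^2
= 36 + 28736
= 28772

28772


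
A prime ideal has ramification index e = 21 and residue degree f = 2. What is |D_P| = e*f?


|D_P| = e * f
= 21 * 2
= 42

42


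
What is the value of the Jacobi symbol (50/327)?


Compute (50/327) via quadratic reciprocity:
  pull out 2: (2/327) = +1  (since 327 mod 8 = 7)
  reciprocity: (25/327) -> +(327/25)
  reduce: (2/25)
  pull out 2: (2/25) = +1  (since 25 mod 8 = 1)
  (1/25) = 1
Product of signs = 1

1


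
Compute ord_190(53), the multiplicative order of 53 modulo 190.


We want ord_190(53), the smallest k >= 1 with 53^k = 1 mod 190.
n = 190 = 2 * 5 * 19, phi(190) = 72; the order divides phi(n).
Divisors of 72: 1, 2, 3, 4, 6, 8, 9, 12, 18, 24, 36, 72
Repeated squaring mod 190: 53^1 = 53, 53^2 = 149, 53^4 = 161, 53^8 = 81, 53^16 = 101, 53^32 = 131, 53^64 = 61
Test divisors in increasing order:
  k=1: 53^1 = 53 mod 190
  k=2: 53^2 = 149 mod 190
  k=3: 53^3 = 149 * 53 = 107 mod 190
  k=4: 53^4 = 161 mod 190
  k=6: 53^6 = 161 * 149 = 49 mod 190
  k=8: 53^8 = 81 mod 190
  k=9: 53^9 = 81 * 53 = 113 mod 190
  k=12: 53^12 = 81 * 161 = 121 mod 190
  k=18: 53^18 = 101 * 149 = 39 mod 190
  k=24: 53^24 = 101 * 81 = 11 mod 190
  k=36: 53^36 = 131 * 161 = 1 mod 190  <- first divisor giving 1
Order = 36

36


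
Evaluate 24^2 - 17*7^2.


x^2 - d*y^2
= 24^2 - 17*7^2
= 576 - 833
= -257

-257


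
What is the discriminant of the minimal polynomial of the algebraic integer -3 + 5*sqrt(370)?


The element -3 + 5*sqrt(370) has minimal polynomial:
x^2 + 6*x - 9241
Discriminant = (6)^2 - 4*(-9241)
= 36 + 36964
= 37000

37000


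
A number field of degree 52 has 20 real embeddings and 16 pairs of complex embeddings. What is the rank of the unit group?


By Dirichlet's unit theorem:
rank = r1 + r2 - 1
= 20 + 16 - 1
= 35

35


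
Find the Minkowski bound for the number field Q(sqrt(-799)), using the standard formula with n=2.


d = -799, d mod 4 = 1, so disc(K) = d = -799; |disc(K)| = 799
Imaginary quadratic field, so n = 2, s = r2 = 1, r1 = 0
M = (n!/n^n) * (4/pi)^s * sqrt(|disc(K)|) = (2!/2^2) * (4/pi)^1 * sqrt(799)
= 0.5 * 1.273240 * 28.266588
= 17.9951

17.9951


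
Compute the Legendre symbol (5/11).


p = 11 is prime, so compute (5/11) with the reciprocity algorithm (Jacobi-symbol steps: pull out 2s via (2/n), flip via reciprocity, reduce):
  reciprocity: (5/11) -> +(11/5)
  reduce: (1/5)
  (1/5) = 1
Product of signs = 1
(5/11) = 1

1


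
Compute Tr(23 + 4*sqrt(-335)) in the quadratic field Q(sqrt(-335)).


Tr(a + b*sqrt(d)) = (a + b*sqrt(d)) + (a - b*sqrt(d)) = 2a
= 2 * (23)
= 46

46


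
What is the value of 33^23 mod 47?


p = 47 is prime and the exponent is (p-1)/2 = 23, so by Euler's criterion 33^23 = (33/47) = +1 or -1 mod 47.
Compute by square-and-multiply:
  23 = 16 + 4 + 2 + 1 (binary 10111)
  Repeated squaring mod 47: 33^1 = 33, 33^2 = 8, 33^4 = 17, 33^8 = 7, 33^16 = 2
  33^23 = 33^16 * 33^4 * 33^2 * 33^1 = 2 * 17 * 8 * 33 mod 47
    2 * 17 = 34 = 34 mod 47
    34 * 8 = 272 = 37 mod 47
    37 * 33 = 1221 = 46 mod 47
  33^23 = 46 mod 47
Result 46 = p - 1 = -1 mod 47: 33 is a quadratic non-residue mod 47. As a residue in [0, p-1] the value is 46.
33^23 mod 47 = 46

46


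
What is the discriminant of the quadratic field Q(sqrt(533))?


For K = Q(sqrt(d)) with d squarefree: disc(K) = d if d = 1 mod 4, and disc(K) = 4d if d = 2 or 3 mod 4.
Here d = 533, and d mod 4 = 1.
d = 1 mod 4 (O_K = Z[(1+sqrt(d))/2]), so disc(K) = d = 533

533


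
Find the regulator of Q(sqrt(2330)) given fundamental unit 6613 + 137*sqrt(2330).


epsilon = 6613 + 137*sqrt(2330)
= 13226.0001
R = ln(13226.0001)
= 9.4899

9.4899


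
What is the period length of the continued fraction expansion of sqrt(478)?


Run the CF algorithm for sqrt(478).
a_0 = floor(sqrt(478)) = 21; set m_0=0, q_0=1.
Recurrence: m' = q*a - m,  q' = (d - m'^2)/q,  a' = floor((a_0 + m')/q').
  step 1: m=21, q=37, a=1
  step 2: m=16, q=6, a=6
  step 3: m=20, q=13, a=3
  step 4: m=19, q=9, a=4
  step 5: m=17, q=21, a=1
  step 6: m=4, q=22, a=1
  step 7: m=18, q=7, a=5
  step 8: m=17, q=27, a=1
  step 9: m=10, q=14, a=2
  step 10: m=18, q=11, a=3
  step 11: m=15, q=23, a=1
  step 12: m=8, q=18, a=1
  step 13: m=10, q=21, a=1
  step 14: m=11, q=17, a=1
  step 15: m=6, q=26, a=1
  step 16: m=20, q=3, a=13
  step 17: m=19, q=39, a=1
  step 18: m=20, q=2, a=20
  step 19: m=20, q=39, a=1
  step 20: m=19, q=3, a=13
  step 21: m=20, q=26, a=1
  step 22: m=6, q=17, a=1
  step 23: m=11, q=21, a=1
  step 24: m=10, q=18, a=1
  step 25: m=8, q=23, a=1
  step 26: m=15, q=11, a=3
  step 27: m=18, q=14, a=2
  step 28: m=10, q=27, a=1
  step 29: m=17, q=7, a=5
  step 30: m=18, q=22, a=1
  step 31: m=4, q=21, a=1
  step 32: m=17, q=9, a=4
  step 33: m=19, q=13, a=3
  step 34: m=20, q=6, a=6
  step 35: m=16, q=37, a=1
  step 36: m=21, q=1, a=42
a_36 = 2*a_0 = 42, so the period closes here.
sqrt(478) = [21; 1, 6, 3, 4, 1, 1, 5, 1, 2, 3, 1, 1, 1, 1, 1, 13, 1, 20, 1, 13, 1, 1, 1, 1, 1, 3, 2, 1, 5, 1, 1, 4, 3, 6, 1, 42]
Period length = 36

36


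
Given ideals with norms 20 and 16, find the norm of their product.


N(IJ) = N(I) * N(J)
= 20 * 16
= 320

320


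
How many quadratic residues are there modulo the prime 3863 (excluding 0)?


For prime p, the number of non-zero quadratic residues is (p-1)/2.
= (3863-1)/2
= 1931

1931


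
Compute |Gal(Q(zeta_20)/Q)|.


|Gal(Q(zeta_20)/Q)| = phi(20)
= 8

8


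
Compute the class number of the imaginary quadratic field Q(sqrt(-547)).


K = Q(sqrt(-547)). d mod 4 = 1, so D = disc(K) = d = -547
h(K) equals the number of primitive reduced positive-definite forms (a, b, c) = a*x^2 + b*x*y + c*y^2 with b^2 - 4ac = D,
where reduced means |b| <= a <= c, with b >= 0 whenever |b| = a or a = c, and primitive means gcd(a, b, c) = 1.
Reduced forces 3a^2 <= |D| = 547, so 1 <= a <= 13; b must have the parity of D, and c = (b^2 - D)/(4a) must be an integer >= a.
Enumerate a = 1..13, b in [-a, a]:
  a=1: (1, 1, 137)  [1]
  a=2..10: none
  a=11: (11, -5, 13), (11, 5, 13)  [2]
  a=12..13: none
Total reduced forms: 1 + 2 = 3
h = 3

3


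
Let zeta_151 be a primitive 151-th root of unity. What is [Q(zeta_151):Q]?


The degree equals Euler's totient phi(151).
151 = 151
phi(151) = 150

150


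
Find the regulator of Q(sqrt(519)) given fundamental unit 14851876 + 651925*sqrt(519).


epsilon = 14851876 + 651925*sqrt(519)
= 2.9704e+07
R = ln(2.9704e+07)
= 17.2068

17.2068


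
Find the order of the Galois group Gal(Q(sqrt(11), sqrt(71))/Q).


The 2 square roots of distinct primes are multiplicatively independent over Q,
so [K:Q] = 2^2 and Gal(K/Q) is isomorphic to (Z/2Z)^2.
|Gal| = 2^2 = 4

4


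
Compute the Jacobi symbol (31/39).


Compute (31/39) via quadratic reciprocity:
  reciprocity: (31/39) -> -(39/31)
  reduce: (8/31)
  pull out 2: (2/31) = +1  (since 31 mod 8 = 7)
  pull out 2: (2/31) = +1  (since 31 mod 8 = 7)
  pull out 2: (2/31) = +1  (since 31 mod 8 = 7)
  (1/31) = 1
Product of signs = -1

-1


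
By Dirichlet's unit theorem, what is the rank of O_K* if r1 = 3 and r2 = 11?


By Dirichlet's unit theorem:
rank = r1 + r2 - 1
= 3 + 11 - 1
= 13

13


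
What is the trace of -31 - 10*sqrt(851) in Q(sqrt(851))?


Tr(a + b*sqrt(d)) = (a + b*sqrt(d)) + (a - b*sqrt(d)) = 2a
= 2 * (-31)
= -62

-62


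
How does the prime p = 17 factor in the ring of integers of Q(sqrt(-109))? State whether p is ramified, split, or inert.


K = Q(sqrt(-109)). Since d mod 4 = 3, disc(K) = -436.
Check p | disc: -436 mod 17 = 6.
p does not divide disc. Compute Legendre symbol (d/p):
10^((17-1)/2) mod 17 = -1
(d/p) = -1, so p is inert: (p) stays prime with e=1, f=2, g=1.
Therefore p is inert.

inert


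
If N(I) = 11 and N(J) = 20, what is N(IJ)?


N(IJ) = N(I) * N(J)
= 11 * 20
= 220

220


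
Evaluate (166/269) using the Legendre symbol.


p = 269 is prime, so compute (166/269) with the reciprocity algorithm (Jacobi-symbol steps: pull out 2s via (2/n), flip via reciprocity, reduce):
  pull out 2: (2/269) = -1  (since 269 mod 8 = 5)
  reciprocity: (83/269) -> +(269/83)
  reduce: (20/83)
  pull out 2: (2/83) = -1  (since 83 mod 8 = 3)
  pull out 2: (2/83) = -1  (since 83 mod 8 = 3)
  reciprocity: (5/83) -> +(83/5)
  reduce: (3/5)
  reciprocity: (3/5) -> +(5/3)
  reduce: (2/3)
  pull out 2: (2/3) = -1  (since 3 mod 8 = 3)
  (1/3) = 1
Product of signs = 1
(166/269) = 1

1


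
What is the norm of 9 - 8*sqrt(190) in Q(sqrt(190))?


N(a + b*sqrt(d)) = a^2 - d*b^2
= (9)^2 - (190)*(-8)^2
= 81 - 12160
= -12079

-12079


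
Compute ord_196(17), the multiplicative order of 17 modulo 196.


We want ord_196(17), the smallest k >= 1 with 17^k = 1 mod 196.
n = 196 = 2^2 * 7^2, phi(196) = 84; the order divides phi(n).
Divisors of 84: 1, 2, 3, 4, 6, 7, 12, 14, 21, 28, 42, 84
Repeated squaring mod 196: 17^1 = 17, 17^2 = 93, 17^4 = 25, 17^8 = 37, 17^16 = 193, 17^32 = 9, 17^64 = 81
Test divisors in increasing order:
  k=1: 17^1 = 17 mod 196
  k=2: 17^2 = 93 mod 196
  k=3: 17^3 = 93 * 17 = 13 mod 196
  k=4: 17^4 = 25 mod 196
  k=6: 17^6 = 25 * 93 = 169 mod 196
  k=7: 17^7 = 25 * 93 * 17 = 129 mod 196
  k=12: 17^12 = 37 * 25 = 141 mod 196
  k=14: 17^14 = 37 * 25 * 93 = 177 mod 196
  k=21: 17^21 = 193 * 25 * 17 = 97 mod 196
  k=28: 17^28 = 193 * 37 * 25 = 165 mod 196
  k=42: 17^42 = 9 * 37 * 93 = 1 mod 196  <- first divisor giving 1
Order = 42

42


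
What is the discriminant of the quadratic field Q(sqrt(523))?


For K = Q(sqrt(d)) with d squarefree: disc(K) = d if d = 1 mod 4, and disc(K) = 4d if d = 2 or 3 mod 4.
Here d = 523, and d mod 4 = 3.
d = 3 mod 4, not 1 (O_K = Z[sqrt(d)]), so disc(K) = 4d = 4 * (523) = 2092

2092


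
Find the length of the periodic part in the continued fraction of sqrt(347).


Run the CF algorithm for sqrt(347).
a_0 = floor(sqrt(347)) = 18; set m_0=0, q_0=1.
Recurrence: m' = q*a - m,  q' = (d - m'^2)/q,  a' = floor((a_0 + m')/q').
  step 1: m=18, q=23, a=1
  step 2: m=5, q=14, a=1
  step 3: m=9, q=19, a=1
  step 4: m=10, q=13, a=2
  step 5: m=16, q=7, a=4
  step 6: m=12, q=29, a=1
  step 7: m=17, q=2, a=17
  step 8: m=17, q=29, a=1
  step 9: m=12, q=7, a=4
  step 10: m=16, q=13, a=2
  step 11: m=10, q=19, a=1
  step 12: m=9, q=14, a=1
  step 13: m=5, q=23, a=1
  step 14: m=18, q=1, a=36
a_14 = 2*a_0 = 36, so the period closes here.
sqrt(347) = [18; 1, 1, 1, 2, 4, 1, 17, 1, 4, 2, 1, 1, 1, 36]
Period length = 14

14


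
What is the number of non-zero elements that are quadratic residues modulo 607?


For prime p, the number of non-zero quadratic residues is (p-1)/2.
= (607-1)/2
= 303

303


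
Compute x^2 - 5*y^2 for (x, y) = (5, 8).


x^2 - d*y^2
= 5^2 - 5*8^2
= 25 - 320
= -295

-295


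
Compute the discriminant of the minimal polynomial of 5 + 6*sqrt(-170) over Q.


The element 5 + 6*sqrt(-170) has minimal polynomial:
x^2 - 10*x + 6145
Discriminant = (-10)^2 - 4*(6145)
= 100 - 24580
= -24480

-24480


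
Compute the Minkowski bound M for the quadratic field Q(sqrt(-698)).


d = -698, d mod 4 = 2, so disc(K) = 4d = -2792; |disc(K)| = 2792
Imaginary quadratic field, so n = 2, s = r2 = 1, r1 = 0
M = (n!/n^n) * (4/pi)^s * sqrt(|disc(K)|) = (2!/2^2) * (4/pi)^1 * sqrt(2792)
= 0.5 * 1.273240 * 52.839379
= 33.6386

33.6386


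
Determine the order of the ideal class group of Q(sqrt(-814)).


K = Q(sqrt(-814)). d mod 4 = 2, so D = disc(K) = 4d = -3256
h(K) equals the number of primitive reduced positive-definite forms (a, b, c) = a*x^2 + b*x*y + c*y^2 with b^2 - 4ac = D,
where reduced means |b| <= a <= c, with b >= 0 whenever |b| = a or a = c, and primitive means gcd(a, b, c) = 1.
Reduced forces 3a^2 <= |D| = 3256, so 1 <= a <= 32; b must have the parity of D, and c = (b^2 - D)/(4a) must be an integer >= a.
Enumerate a = 1..32, b in [-a, a]:
  a=1: (1, 0, 814)  [1]
  a=2: (2, 0, 407)  [1]
  a=3..4: none
  a=5: (5, -2, 163), (5, 2, 163)  [2]
  a=6..9: none
  a=10: (10, -8, 83), (10, 8, 83)  [2]
  a=11: (11, 0, 74)  [1]
  a=12..16: none
  a=17: (17, -12, 50), (17, 12, 50)  [2]
  a=18..21: none
  a=22: (22, 0, 37)  [1]
  a=23..24: none
  a=25: (25, -12, 34), (25, 12, 34)  [2]
  a=26..32: none
Total reduced forms: 1 + 1 + 2 + 2 + 1 + 2 + 1 + 2 = 12
h = 12

12


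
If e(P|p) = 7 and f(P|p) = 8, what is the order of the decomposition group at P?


|D_P| = e * f
= 7 * 8
= 56

56


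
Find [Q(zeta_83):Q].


The degree equals Euler's totient phi(83).
83 = 83
phi(83) = 82

82


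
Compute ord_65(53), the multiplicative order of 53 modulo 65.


We want ord_65(53), the smallest k >= 1 with 53^k = 1 mod 65.
n = 65 = 5 * 13, phi(65) = 48; the order divides phi(n).
Divisors of 48: 1, 2, 3, 4, 6, 8, 12, 16, 24, 48
Repeated squaring mod 65: 53^1 = 53, 53^2 = 14, 53^4 = 1, 53^8 = 1, 53^16 = 1, 53^32 = 1
Test divisors in increasing order:
  k=1: 53^1 = 53 mod 65
  k=2: 53^2 = 14 mod 65
  k=3: 53^3 = 14 * 53 = 27 mod 65
  k=4: 53^4 = 1 mod 65  <- first divisor giving 1
Order = 4

4


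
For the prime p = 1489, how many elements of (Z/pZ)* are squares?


For prime p, the number of non-zero quadratic residues is (p-1)/2.
= (1489-1)/2
= 744

744


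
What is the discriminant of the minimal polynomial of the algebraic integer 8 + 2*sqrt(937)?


The element 8 + 2*sqrt(937) has minimal polynomial:
x^2 - 16*x - 3684
Discriminant = (-16)^2 - 4*(-3684)
= 256 + 14736
= 14992

14992


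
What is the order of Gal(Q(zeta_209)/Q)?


|Gal(Q(zeta_209)/Q)| = phi(209)
= 180

180


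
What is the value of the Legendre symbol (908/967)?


p = 967 is prime, so compute (908/967) with the reciprocity algorithm (Jacobi-symbol steps: pull out 2s via (2/n), flip via reciprocity, reduce):
  pull out 2: (2/967) = +1  (since 967 mod 8 = 7)
  pull out 2: (2/967) = +1  (since 967 mod 8 = 7)
  reciprocity: (227/967) -> -(967/227)
  reduce: (59/227)
  reciprocity: (59/227) -> -(227/59)
  reduce: (50/59)
  pull out 2: (2/59) = -1  (since 59 mod 8 = 3)
  reciprocity: (25/59) -> +(59/25)
  reduce: (9/25)
  reciprocity: (9/25) -> +(25/9)
  reduce: (7/9)
  reciprocity: (7/9) -> +(9/7)
  reduce: (2/7)
  pull out 2: (2/7) = +1  (since 7 mod 8 = 7)
  (1/7) = 1
Product of signs = -1
(908/967) = -1

-1


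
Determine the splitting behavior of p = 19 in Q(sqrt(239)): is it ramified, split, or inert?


K = Q(sqrt(239)). Since d mod 4 = 3, disc(K) = 956.
Check p | disc: 956 mod 19 = 6.
p does not divide disc. Compute Legendre symbol (d/p):
11^((19-1)/2) mod 19 = 1
(d/p) = 1, so p splits: (p) = P*P' with e=1, f=1, g=2.
Therefore p is split.

split


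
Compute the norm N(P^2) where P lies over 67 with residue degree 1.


N(P^a) = p^(a*f)
= 67^(2*1)
= 67^2
= 4489

4489


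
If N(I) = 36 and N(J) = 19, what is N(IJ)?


N(IJ) = N(I) * N(J)
= 36 * 19
= 684

684


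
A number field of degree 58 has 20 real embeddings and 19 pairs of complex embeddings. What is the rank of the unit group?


By Dirichlet's unit theorem:
rank = r1 + r2 - 1
= 20 + 19 - 1
= 38

38


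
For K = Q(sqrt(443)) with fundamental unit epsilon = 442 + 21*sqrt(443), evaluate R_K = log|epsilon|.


epsilon = 442 + 21*sqrt(443)
= 883.9989
R = ln(883.9989)
= 6.7845

6.7845


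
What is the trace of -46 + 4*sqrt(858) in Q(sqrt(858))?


Tr(a + b*sqrt(d)) = (a + b*sqrt(d)) + (a - b*sqrt(d)) = 2a
= 2 * (-46)
= -92

-92


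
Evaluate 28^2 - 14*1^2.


x^2 - d*y^2
= 28^2 - 14*1^2
= 784 - 14
= 770

770


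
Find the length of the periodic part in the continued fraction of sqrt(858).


Run the CF algorithm for sqrt(858).
a_0 = floor(sqrt(858)) = 29; set m_0=0, q_0=1.
Recurrence: m' = q*a - m,  q' = (d - m'^2)/q,  a' = floor((a_0 + m')/q').
  step 1: m=29, q=17, a=3
  step 2: m=22, q=22, a=2
  step 3: m=22, q=17, a=3
  step 4: m=29, q=1, a=58
a_4 = 2*a_0 = 58, so the period closes here.
sqrt(858) = [29; 3, 2, 3, 58]
Period length = 4

4


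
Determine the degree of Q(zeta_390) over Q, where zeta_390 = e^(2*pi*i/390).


The degree equals Euler's totient phi(390).
390 = 2 * 3 * 5 * 13
phi(390) = 96

96


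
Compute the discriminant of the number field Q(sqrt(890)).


For K = Q(sqrt(d)) with d squarefree: disc(K) = d if d = 1 mod 4, and disc(K) = 4d if d = 2 or 3 mod 4.
Here d = 890, and d mod 4 = 2.
d = 2 mod 4, not 1 (O_K = Z[sqrt(d)]), so disc(K) = 4d = 4 * (890) = 3560

3560


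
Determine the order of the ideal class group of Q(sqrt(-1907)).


K = Q(sqrt(-1907)). d mod 4 = 1, so D = disc(K) = d = -1907
h(K) equals the number of primitive reduced positive-definite forms (a, b, c) = a*x^2 + b*x*y + c*y^2 with b^2 - 4ac = D,
where reduced means |b| <= a <= c, with b >= 0 whenever |b| = a or a = c, and primitive means gcd(a, b, c) = 1.
Reduced forces 3a^2 <= |D| = 1907, so 1 <= a <= 25; b must have the parity of D, and c = (b^2 - D)/(4a) must be an integer >= a.
Enumerate a = 1..25, b in [-a, a]:
  a=1: (1, 1, 477)  [1]
  a=2: none
  a=3: (3, -1, 159), (3, 1, 159)  [2]
  a=4..6: none
  a=7: (7, -5, 69), (7, 5, 69)  [2]
  a=8: none
  a=9: (9, -1, 53), (9, 1, 53)  [2]
  a=10..12: none
  a=13: (13, -11, 39), (13, 11, 39)  [2]
  a=14..20: none
  a=21: (21, -19, 27), (21, -5, 23), (21, 5, 23), (21, 19, 27)  [4]
  a=22..25: none
Total reduced forms: 1 + 2 + 2 + 2 + 2 + 4 = 13
h = 13

13


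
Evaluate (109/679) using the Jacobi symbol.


Compute (109/679) via quadratic reciprocity:
  reciprocity: (109/679) -> +(679/109)
  reduce: (25/109)
  reciprocity: (25/109) -> +(109/25)
  reduce: (9/25)
  reciprocity: (9/25) -> +(25/9)
  reduce: (7/9)
  reciprocity: (7/9) -> +(9/7)
  reduce: (2/7)
  pull out 2: (2/7) = +1  (since 7 mod 8 = 7)
  (1/7) = 1
Product of signs = 1

1


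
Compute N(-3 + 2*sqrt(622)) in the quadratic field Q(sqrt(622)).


N(a + b*sqrt(d)) = a^2 - d*b^2
= (-3)^2 - (622)*(2)^2
= 9 - 2488
= -2479

-2479


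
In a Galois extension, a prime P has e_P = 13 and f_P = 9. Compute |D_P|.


|D_P| = e * f
= 13 * 9
= 117

117


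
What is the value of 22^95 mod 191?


p = 191 is prime and the exponent is (p-1)/2 = 95, so by Euler's criterion 22^95 = (22/191) = +1 or -1 mod 191.
Compute by square-and-multiply:
  95 = 64 + 16 + 8 + 4 + 2 + 1 (binary 1011111)
  Repeated squaring mod 191: 22^1 = 22, 22^2 = 102, 22^4 = 90, 22^8 = 78, 22^16 = 163, 22^32 = 20, 22^64 = 18
  22^95 = 22^64 * 22^16 * 22^8 * 22^4 * 22^2 * 22^1 = 18 * 163 * 78 * 90 * 102 * 22 mod 191
    18 * 163 = 2934 = 69 mod 191
    69 * 78 = 5382 = 34 mod 191
    34 * 90 = 3060 = 4 mod 191
    4 * 102 = 408 = 26 mod 191
    26 * 22 = 572 = 190 mod 191
  22^95 = 190 mod 191
Result 190 = p - 1 = -1 mod 191: 22 is a quadratic non-residue mod 191. As a residue in [0, p-1] the value is 190.
22^95 mod 191 = 190

190


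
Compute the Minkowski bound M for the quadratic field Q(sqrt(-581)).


d = -581, d mod 4 = 3, so disc(K) = 4d = -2324; |disc(K)| = 2324
Imaginary quadratic field, so n = 2, s = r2 = 1, r1 = 0
M = (n!/n^n) * (4/pi)^s * sqrt(|disc(K)|) = (2!/2^2) * (4/pi)^1 * sqrt(2324)
= 0.5 * 1.273240 * 48.207883
= 30.6901

30.6901


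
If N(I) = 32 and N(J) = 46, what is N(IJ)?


N(IJ) = N(I) * N(J)
= 32 * 46
= 1472

1472


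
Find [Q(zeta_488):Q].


The degree equals Euler's totient phi(488).
488 = 2^3 * 61
phi(488) = 240

240


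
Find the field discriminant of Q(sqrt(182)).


For K = Q(sqrt(d)) with d squarefree: disc(K) = d if d = 1 mod 4, and disc(K) = 4d if d = 2 or 3 mod 4.
Here d = 182, and d mod 4 = 2.
d = 2 mod 4, not 1 (O_K = Z[sqrt(d)]), so disc(K) = 4d = 4 * (182) = 728

728


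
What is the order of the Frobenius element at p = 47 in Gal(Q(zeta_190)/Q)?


The Frobenius at p in Gal(Q(zeta_n)/Q) = (Z/nZ)* is the class of p, so its order is ord_190(47), the smallest k >= 1 with 47^k = 1 mod 190.
n = 190 = 2 * 5 * 19, phi(190) = 72; the order divides phi(n).
Divisors of 72: 1, 2, 3, 4, 6, 8, 9, 12, 18, 24, 36, 72
Repeated squaring mod 190: 47^1 = 47, 47^2 = 119, 47^4 = 101, 47^8 = 131, 47^16 = 61, 47^32 = 111, 47^64 = 161
Test divisors in increasing order:
  k=1: 47^1 = 47 mod 190
  k=2: 47^2 = 119 mod 190
  k=3: 47^3 = 119 * 47 = 83 mod 190
  k=4: 47^4 = 101 mod 190
  k=6: 47^6 = 101 * 119 = 49 mod 190
  k=8: 47^8 = 131 mod 190
  k=9: 47^9 = 131 * 47 = 77 mod 190
  k=12: 47^12 = 131 * 101 = 121 mod 190
  k=18: 47^18 = 61 * 119 = 39 mod 190
  k=24: 47^24 = 61 * 131 = 11 mod 190
  k=36: 47^36 = 111 * 101 = 1 mod 190  <- first divisor giving 1
Order = 36

36


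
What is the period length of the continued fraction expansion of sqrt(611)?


Run the CF algorithm for sqrt(611).
a_0 = floor(sqrt(611)) = 24; set m_0=0, q_0=1.
Recurrence: m' = q*a - m,  q' = (d - m'^2)/q,  a' = floor((a_0 + m')/q').
  step 1: m=24, q=35, a=1
  step 2: m=11, q=14, a=2
  step 3: m=17, q=23, a=1
  step 4: m=6, q=25, a=1
  step 5: m=19, q=10, a=4
  step 6: m=21, q=17, a=2
  step 7: m=13, q=26, a=1
  step 8: m=13, q=17, a=2
  step 9: m=21, q=10, a=4
  step 10: m=19, q=25, a=1
  step 11: m=6, q=23, a=1
  step 12: m=17, q=14, a=2
  step 13: m=11, q=35, a=1
  step 14: m=24, q=1, a=48
a_14 = 2*a_0 = 48, so the period closes here.
sqrt(611) = [24; 1, 2, 1, 1, 4, 2, 1, 2, 4, 1, 1, 2, 1, 48]
Period length = 14

14


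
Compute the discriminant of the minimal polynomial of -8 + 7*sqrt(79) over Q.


The element -8 + 7*sqrt(79) has minimal polynomial:
x^2 + 16*x - 3807
Discriminant = (16)^2 - 4*(-3807)
= 256 + 15228
= 15484

15484


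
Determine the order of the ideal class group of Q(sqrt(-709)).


K = Q(sqrt(-709)). d mod 4 = 3, so D = disc(K) = 4d = -2836
h(K) equals the number of primitive reduced positive-definite forms (a, b, c) = a*x^2 + b*x*y + c*y^2 with b^2 - 4ac = D,
where reduced means |b| <= a <= c, with b >= 0 whenever |b| = a or a = c, and primitive means gcd(a, b, c) = 1.
Reduced forces 3a^2 <= |D| = 2836, so 1 <= a <= 30; b must have the parity of D, and c = (b^2 - D)/(4a) must be an integer >= a.
Enumerate a = 1..30, b in [-a, a]:
  a=1: (1, 0, 709)  [1]
  a=2: (2, 2, 355)  [1]
  a=3..4: none
  a=5: (5, -2, 142), (5, 2, 142)  [2]
  a=6..9: none
  a=10: (10, -2, 71), (10, 2, 71)  [2]
  a=11..22: none
  a=23: (23, -4, 31), (23, 4, 31)  [2]
  a=24: none
  a=25: (25, -8, 29), (25, 8, 29)  [2]
  a=26..30: none
Total reduced forms: 1 + 1 + 2 + 2 + 2 + 2 = 10
h = 10

10
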